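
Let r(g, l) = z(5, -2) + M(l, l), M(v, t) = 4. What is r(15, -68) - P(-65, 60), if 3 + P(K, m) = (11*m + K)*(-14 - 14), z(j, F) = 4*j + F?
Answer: 16685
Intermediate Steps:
z(j, F) = F + 4*j
P(K, m) = -3 - 308*m - 28*K (P(K, m) = -3 + (11*m + K)*(-14 - 14) = -3 + (K + 11*m)*(-28) = -3 + (-308*m - 28*K) = -3 - 308*m - 28*K)
r(g, l) = 22 (r(g, l) = (-2 + 4*5) + 4 = (-2 + 20) + 4 = 18 + 4 = 22)
r(15, -68) - P(-65, 60) = 22 - (-3 - 308*60 - 28*(-65)) = 22 - (-3 - 18480 + 1820) = 22 - 1*(-16663) = 22 + 16663 = 16685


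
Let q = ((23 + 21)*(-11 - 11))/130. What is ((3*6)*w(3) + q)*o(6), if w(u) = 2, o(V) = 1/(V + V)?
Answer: 464/195 ≈ 2.3795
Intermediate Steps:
o(V) = 1/(2*V)
q = -484/65 (q = (44*(-22))*(1/130) = -968*1/130 = -484/65 ≈ -7.4462)
((3*6)*w(3) + q)*o(6) = ((3*6)*2 - 484/65)*((1/2)/6) = (18*2 - 484/65)*((1/2)*(1/6)) = (36 - 484/65)*(1/12) = (1856/65)*(1/12) = 464/195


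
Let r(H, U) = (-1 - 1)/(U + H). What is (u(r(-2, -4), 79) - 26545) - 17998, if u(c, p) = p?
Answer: -44464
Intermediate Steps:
r(H, U) = -2/(H + U)
(u(r(-2, -4), 79) - 26545) - 17998 = (79 - 26545) - 17998 = -26466 - 17998 = -44464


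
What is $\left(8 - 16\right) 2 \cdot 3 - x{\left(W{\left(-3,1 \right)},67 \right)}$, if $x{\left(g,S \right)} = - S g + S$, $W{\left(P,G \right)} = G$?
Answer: $-48$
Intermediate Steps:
$x{\left(g,S \right)} = S - S g$ ($x{\left(g,S \right)} = - S g + S = S - S g$)
$\left(8 - 16\right) 2 \cdot 3 - x{\left(W{\left(-3,1 \right)},67 \right)} = \left(8 - 16\right) 2 \cdot 3 - 67 \left(1 - 1\right) = \left(-8\right) 6 - 67 \left(1 - 1\right) = -48 - 67 \cdot 0 = -48 - 0 = -48 + 0 = -48$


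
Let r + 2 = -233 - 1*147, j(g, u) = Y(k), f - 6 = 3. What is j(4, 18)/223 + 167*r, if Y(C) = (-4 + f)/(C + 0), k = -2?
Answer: -28452129/446 ≈ -63794.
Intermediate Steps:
f = 9 (f = 6 + 3 = 9)
Y(C) = 5/C (Y(C) = (-4 + 9)/(C + 0) = 5/C)
j(g, u) = -5/2 (j(g, u) = 5/(-2) = 5*(-½) = -5/2)
r = -382 (r = -2 + (-233 - 1*147) = -2 + (-233 - 147) = -2 - 380 = -382)
j(4, 18)/223 + 167*r = -5/2/223 + 167*(-382) = -5/2*1/223 - 63794 = -5/446 - 63794 = -28452129/446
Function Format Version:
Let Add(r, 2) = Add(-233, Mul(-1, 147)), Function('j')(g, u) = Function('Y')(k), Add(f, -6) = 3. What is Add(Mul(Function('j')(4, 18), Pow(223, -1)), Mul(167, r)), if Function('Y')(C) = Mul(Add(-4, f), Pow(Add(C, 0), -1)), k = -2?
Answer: Rational(-28452129, 446) ≈ -63794.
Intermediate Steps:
f = 9 (f = Add(6, 3) = 9)
Function('Y')(C) = Mul(5, Pow(C, -1)) (Function('Y')(C) = Mul(Add(-4, 9), Pow(Add(C, 0), -1)) = Mul(5, Pow(C, -1)))
Function('j')(g, u) = Rational(-5, 2) (Function('j')(g, u) = Mul(5, Pow(-2, -1)) = Mul(5, Rational(-1, 2)) = Rational(-5, 2))
r = -382 (r = Add(-2, Add(-233, Mul(-1, 147))) = Add(-2, Add(-233, -147)) = Add(-2, -380) = -382)
Add(Mul(Function('j')(4, 18), Pow(223, -1)), Mul(167, r)) = Add(Mul(Rational(-5, 2), Pow(223, -1)), Mul(167, -382)) = Add(Mul(Rational(-5, 2), Rational(1, 223)), -63794) = Add(Rational(-5, 446), -63794) = Rational(-28452129, 446)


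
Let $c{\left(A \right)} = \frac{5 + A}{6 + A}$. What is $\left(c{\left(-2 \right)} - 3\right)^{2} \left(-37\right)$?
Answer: $- \frac{2997}{16} \approx -187.31$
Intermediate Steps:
$c{\left(A \right)} = \frac{5 + A}{6 + A}$
$\left(c{\left(-2 \right)} - 3\right)^{2} \left(-37\right) = \left(\frac{5 - 2}{6 - 2} - 3\right)^{2} \left(-37\right) = \left(\frac{1}{4} \cdot 3 - 3\right)^{2} \left(-37\right) = \left(\frac{3}{4} - 3\right)^{2} \left(-37\right) = \left(- \frac{9}{4}\right)^{2} \left(-37\right) = \frac{81}{16} \left(-37\right) = - \frac{2997}{16}$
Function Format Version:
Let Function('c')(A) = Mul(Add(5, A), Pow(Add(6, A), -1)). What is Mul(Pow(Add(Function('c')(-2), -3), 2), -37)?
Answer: Rational(-2997, 16) ≈ -187.31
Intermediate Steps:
Function('c')(A) = Mul(Pow(Add(6, A), -1), Add(5, A))
Mul(Pow(Add(Function('c')(-2), -3), 2), -37) = Mul(Pow(Add(Mul(Pow(Add(6, -2), -1), Add(5, -2)), -3), 2), -37) = Mul(Pow(Add(Mul(Pow(4, -1), 3), -3), 2), -37) = Mul(Pow(Add(Mul(Rational(1, 4), 3), -3), 2), -37) = Mul(Pow(Add(Rational(3, 4), -3), 2), -37) = Mul(Pow(Rational(-9, 4), 2), -37) = Mul(Rational(81, 16), -37) = Rational(-2997, 16)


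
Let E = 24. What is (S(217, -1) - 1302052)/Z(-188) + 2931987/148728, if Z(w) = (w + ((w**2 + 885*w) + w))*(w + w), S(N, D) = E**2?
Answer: 753534300623/38274927708 ≈ 19.687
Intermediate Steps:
S(N, D) = 576 (S(N, D) = 24**2 = 576)
Z(w) = 2*w*(w**2 + 887*w) (Z(w) = (w + (w**2 + 886*w))*(2*w) = (w**2 + 887*w)*(2*w) = 2*w*(w**2 + 887*w))
(S(217, -1) - 1302052)/Z(-188) + 2931987/148728 = (576 - 1302052)/((2*(-188)**2*(887 - 188))) + 2931987/148728 = -1301476/(2*35344*699) + 2931987*(1/148728) = -1301476/49410912 + 977329/49576 = -1301476*1/49410912 + 977329/49576 = -325369/12352728 + 977329/49576 = 753534300623/38274927708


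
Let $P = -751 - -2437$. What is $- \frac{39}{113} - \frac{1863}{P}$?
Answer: $- \frac{92091}{63506} \approx -1.4501$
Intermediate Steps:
$P = 1686$ ($P = -751 + 2437 = 1686$)
$- \frac{39}{113} - \frac{1863}{P} = - \frac{39}{113} - \frac{1863}{1686} = \left(-39\right) \frac{1}{113} - \frac{621}{562} = - \frac{39}{113} - \frac{621}{562} = - \frac{92091}{63506}$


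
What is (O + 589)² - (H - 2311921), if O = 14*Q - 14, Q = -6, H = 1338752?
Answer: 1214250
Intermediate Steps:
O = -98 (O = 14*(-6) - 14 = -84 - 14 = -98)
(O + 589)² - (H - 2311921) = (-98 + 589)² - (1338752 - 2311921) = 491² - 1*(-973169) = 241081 + 973169 = 1214250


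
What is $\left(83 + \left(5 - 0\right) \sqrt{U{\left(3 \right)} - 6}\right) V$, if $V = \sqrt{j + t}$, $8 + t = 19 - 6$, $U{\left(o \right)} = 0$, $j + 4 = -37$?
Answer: $- 30 \sqrt{6} + 498 i \approx -73.485 + 498.0 i$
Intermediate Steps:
$j = -41$ ($j = -4 - 37 = -41$)
$t = 5$ ($t = -8 + \left(19 - 6\right) = -8 + 13 = 5$)
$V = 6 i$ ($V = \sqrt{-41 + 5} = \sqrt{-36} = 6 i \approx 6.0 i$)
$\left(83 + \left(5 - 0\right) \sqrt{U{\left(3 \right)} - 6}\right) V = \left(83 + \left(5 - 0\right) \sqrt{0 - 6}\right) 6 i = \left(83 + \left(5 + 0\right) \sqrt{-6}\right) 6 i = \left(83 + 5 i \sqrt{6}\right) 6 i = 6 i \left(83 + 5 i \sqrt{6}\right)$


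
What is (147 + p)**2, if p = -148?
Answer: 1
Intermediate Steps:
(147 + p)**2 = (147 - 148)**2 = (-1)**2 = 1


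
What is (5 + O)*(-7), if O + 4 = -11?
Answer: 70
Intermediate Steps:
O = -15 (O = -4 - 11 = -15)
(5 + O)*(-7) = (5 - 15)*(-7) = -10*(-7) = 70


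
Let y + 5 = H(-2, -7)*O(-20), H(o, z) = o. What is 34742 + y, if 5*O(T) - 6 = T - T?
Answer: 173673/5 ≈ 34735.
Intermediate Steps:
O(T) = 6/5 (O(T) = 6/5 + (T - T)/5 = 6/5 + (1/5)*0 = 6/5 + 0 = 6/5)
y = -37/5 (y = -5 - 2*6/5 = -5 - 12/5 = -37/5 ≈ -7.4000)
34742 + y = 34742 - 37/5 = 173673/5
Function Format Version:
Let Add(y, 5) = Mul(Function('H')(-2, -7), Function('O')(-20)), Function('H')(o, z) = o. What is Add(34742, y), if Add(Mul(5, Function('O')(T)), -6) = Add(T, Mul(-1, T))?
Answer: Rational(173673, 5) ≈ 34735.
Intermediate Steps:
Function('O')(T) = Rational(6, 5) (Function('O')(T) = Add(Rational(6, 5), Mul(Rational(1, 5), Add(T, Mul(-1, T)))) = Add(Rational(6, 5), Mul(Rational(1, 5), 0)) = Add(Rational(6, 5), 0) = Rational(6, 5))
y = Rational(-37, 5) (y = Add(-5, Mul(-2, Rational(6, 5))) = Add(-5, Rational(-12, 5)) = Rational(-37, 5) ≈ -7.4000)
Add(34742, y) = Add(34742, Rational(-37, 5)) = Rational(173673, 5)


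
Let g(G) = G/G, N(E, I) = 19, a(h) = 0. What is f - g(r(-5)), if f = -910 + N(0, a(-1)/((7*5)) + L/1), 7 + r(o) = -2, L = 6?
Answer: -892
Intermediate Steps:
r(o) = -9 (r(o) = -7 - 2 = -9)
g(G) = 1
f = -891 (f = -910 + 19 = -891)
f - g(r(-5)) = -891 - 1*1 = -891 - 1 = -892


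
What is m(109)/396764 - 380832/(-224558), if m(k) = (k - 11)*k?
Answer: 38374789051/22274132578 ≈ 1.7228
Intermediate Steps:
m(k) = k*(-11 + k) (m(k) = (-11 + k)*k = k*(-11 + k))
m(109)/396764 - 380832/(-224558) = (109*(-11 + 109))/396764 - 380832/(-224558) = (109*98)*(1/396764) - 380832*(-1/224558) = 10682*(1/396764) + 190416/112279 = 5341/198382 + 190416/112279 = 38374789051/22274132578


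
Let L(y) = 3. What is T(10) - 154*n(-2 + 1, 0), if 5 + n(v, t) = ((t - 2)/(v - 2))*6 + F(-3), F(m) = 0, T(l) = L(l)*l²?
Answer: 454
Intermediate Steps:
T(l) = 3*l²
n(v, t) = -5 + 6*(-2 + t)/(-2 + v) (n(v, t) = -5 + (((t - 2)/(v - 2))*6 + 0) = -5 + (((-2 + t)/(-2 + v))*6 + 0) = -5 + (6*(-2 + t)/(-2 + v) + 0) = -5 + 6*(-2 + t)/(-2 + v))
T(10) - 154*n(-2 + 1, 0) = 3*10² - 154*(-2 - 5*(-2 + 1) + 6*0)/(-2 + (-2 + 1)) = 3*100 - 154*(-2 - 5*(-1) + 0)/(-2 - 1) = 300 - 154*(-2 + 5 + 0)/(-3) = 300 - (-154)*3/3 = 300 - 154*(-1) = 300 + 154 = 454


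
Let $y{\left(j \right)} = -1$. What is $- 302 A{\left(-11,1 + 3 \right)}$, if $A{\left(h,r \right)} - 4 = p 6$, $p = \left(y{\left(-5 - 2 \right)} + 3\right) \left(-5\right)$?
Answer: $16912$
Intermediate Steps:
$p = -10$ ($p = \left(-1 + 3\right) \left(-5\right) = 2 \left(-5\right) = -10$)
$A{\left(h,r \right)} = -56$ ($A{\left(h,r \right)} = 4 - 60 = -56$)
$- 302 A{\left(-11,1 + 3 \right)} = \left(-302\right) \left(-56\right) = 16912$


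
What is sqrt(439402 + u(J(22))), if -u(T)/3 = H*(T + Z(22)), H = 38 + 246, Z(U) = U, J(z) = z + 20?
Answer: sqrt(384874) ≈ 620.38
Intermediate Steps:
J(z) = 20 + z
H = 284
u(T) = -18744 - 852*T (u(T) = -852*(T + 22) = -852*(22 + T) = -3*(6248 + 284*T) = -18744 - 852*T)
sqrt(439402 + u(J(22))) = sqrt(439402 + (-18744 - 852*(20 + 22))) = sqrt(439402 + (-18744 - 852*42)) = sqrt(439402 + (-18744 - 35784)) = sqrt(439402 - 54528) = sqrt(384874)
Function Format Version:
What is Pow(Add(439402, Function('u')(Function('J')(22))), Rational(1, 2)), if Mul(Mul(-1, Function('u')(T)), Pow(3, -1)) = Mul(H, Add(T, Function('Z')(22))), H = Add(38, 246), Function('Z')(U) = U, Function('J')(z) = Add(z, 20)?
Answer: Pow(384874, Rational(1, 2)) ≈ 620.38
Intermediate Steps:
Function('J')(z) = Add(20, z)
H = 284
Function('u')(T) = Add(-18744, Mul(-852, T)) (Function('u')(T) = Mul(-3, Mul(284, Add(T, 22))) = Mul(-3, Mul(284, Add(22, T))) = Mul(-3, Add(6248, Mul(284, T))) = Add(-18744, Mul(-852, T)))
Pow(Add(439402, Function('u')(Function('J')(22))), Rational(1, 2)) = Pow(Add(439402, Add(-18744, Mul(-852, Add(20, 22)))), Rational(1, 2)) = Pow(Add(439402, Add(-18744, Mul(-852, 42))), Rational(1, 2)) = Pow(Add(439402, Add(-18744, -35784)), Rational(1, 2)) = Pow(Add(439402, -54528), Rational(1, 2)) = Pow(384874, Rational(1, 2))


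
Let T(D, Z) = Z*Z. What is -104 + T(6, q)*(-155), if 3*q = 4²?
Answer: -40616/9 ≈ -4512.9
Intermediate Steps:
q = 16/3 (q = (⅓)*4² = (⅓)*16 = 16/3 ≈ 5.3333)
T(D, Z) = Z²
-104 + T(6, q)*(-155) = -104 + (16/3)²*(-155) = -104 + (256/9)*(-155) = -104 - 39680/9 = -40616/9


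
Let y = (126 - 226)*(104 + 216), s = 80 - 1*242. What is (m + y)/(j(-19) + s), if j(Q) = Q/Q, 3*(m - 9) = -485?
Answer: 96458/483 ≈ 199.71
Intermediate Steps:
m = -458/3 (m = 9 + (⅓)*(-485) = 9 - 485/3 = -458/3 ≈ -152.67)
j(Q) = 1
s = -162 (s = 80 - 242 = -162)
y = -32000 (y = -100*320 = -32000)
(m + y)/(j(-19) + s) = (-458/3 - 32000)/(1 - 162) = -96458/3/(-161) = -96458/3*(-1/161) = 96458/483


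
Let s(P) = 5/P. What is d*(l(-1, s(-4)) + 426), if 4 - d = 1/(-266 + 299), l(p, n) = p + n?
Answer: 74015/44 ≈ 1682.2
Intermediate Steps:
l(p, n) = n + p
d = 131/33 (d = 4 - 1/(-266 + 299) = 4 - 1/33 = 131/33 ≈ 3.9697)
d*(l(-1, s(-4)) + 426) = 131*((5/(-4) - 1) + 426)/33 = 131*((5*(-¼) - 1) + 426)/33 = 131*((-5/4 - 1) + 426)/33 = 131*(-9/4 + 426)/33 = (131/33)*(1695/4) = 74015/44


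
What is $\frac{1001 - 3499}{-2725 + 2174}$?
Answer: $\frac{2498}{551} \approx 4.5336$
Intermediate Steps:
$\frac{1001 - 3499}{-2725 + 2174} = - \frac{2498}{-551} = \left(-2498\right) \left(- \frac{1}{551}\right) = \frac{2498}{551}$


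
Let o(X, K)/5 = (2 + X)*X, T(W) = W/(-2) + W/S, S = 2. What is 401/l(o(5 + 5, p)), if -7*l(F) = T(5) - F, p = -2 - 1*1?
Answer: 2807/600 ≈ 4.6783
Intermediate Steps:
p = -3 (p = -2 - 1 = -3)
T(W) = 0 (T(W) = W/(-2) + W/2 = W*(-½) + W*(½) = -W/2 + W/2 = 0)
o(X, K) = 5*X*(2 + X) (o(X, K) = 5*((2 + X)*X) = 5*(X*(2 + X)) = 5*X*(2 + X))
l(F) = F/7 (l(F) = -(0 - F)/7 = -(-1)*F/7 = F/7)
401/l(o(5 + 5, p)) = 401/(((5*(5 + 5)*(2 + (5 + 5)))/7)) = 401/(((5*10*(2 + 10))/7)) = 401/(((5*10*12)/7)) = 401/(((⅐)*600)) = 401/(600/7) = 401*(7/600) = 2807/600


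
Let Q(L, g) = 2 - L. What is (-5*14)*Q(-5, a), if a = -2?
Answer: -490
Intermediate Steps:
(-5*14)*Q(-5, a) = (-5*14)*(2 - 1*(-5)) = -70*(2 + 5) = -70*7 = -490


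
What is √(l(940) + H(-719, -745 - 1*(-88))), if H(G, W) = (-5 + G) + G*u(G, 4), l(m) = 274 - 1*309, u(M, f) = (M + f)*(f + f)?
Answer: √4111921 ≈ 2027.8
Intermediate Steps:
u(M, f) = 2*f*(M + f) (u(M, f) = (M + f)*(2*f) = 2*f*(M + f))
l(m) = -35 (l(m) = 274 - 309 = -35)
H(G, W) = -5 + G + G*(32 + 8*G) (H(G, W) = (-5 + G) + G*(2*4*(G + 4)) = (-5 + G) + G*(2*4*(4 + G)) = (-5 + G) + G*(32 + 8*G) = -5 + G + G*(32 + 8*G))
√(l(940) + H(-719, -745 - 1*(-88))) = √(-35 + (-5 - 719 + 8*(-719)*(4 - 719))) = √(-35 + (-5 - 719 + 8*(-719)*(-715))) = √(-35 + (-5 - 719 + 4112680)) = √(-35 + 4111956) = √4111921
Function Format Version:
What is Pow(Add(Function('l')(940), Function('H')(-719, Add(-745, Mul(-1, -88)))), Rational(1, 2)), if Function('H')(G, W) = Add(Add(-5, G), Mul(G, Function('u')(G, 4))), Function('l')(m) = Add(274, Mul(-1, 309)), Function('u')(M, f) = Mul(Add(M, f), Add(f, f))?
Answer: Pow(4111921, Rational(1, 2)) ≈ 2027.8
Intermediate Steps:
Function('u')(M, f) = Mul(2, f, Add(M, f)) (Function('u')(M, f) = Mul(Add(M, f), Mul(2, f)) = Mul(2, f, Add(M, f)))
Function('l')(m) = -35 (Function('l')(m) = Add(274, -309) = -35)
Function('H')(G, W) = Add(-5, G, Mul(G, Add(32, Mul(8, G)))) (Function('H')(G, W) = Add(Add(-5, G), Mul(G, Mul(2, 4, Add(G, 4)))) = Add(Add(-5, G), Mul(G, Mul(2, 4, Add(4, G)))) = Add(Add(-5, G), Mul(G, Add(32, Mul(8, G)))) = Add(-5, G, Mul(G, Add(32, Mul(8, G)))))
Pow(Add(Function('l')(940), Function('H')(-719, Add(-745, Mul(-1, -88)))), Rational(1, 2)) = Pow(Add(-35, Add(-5, -719, Mul(8, -719, Add(4, -719)))), Rational(1, 2)) = Pow(Add(-35, Add(-5, -719, Mul(8, -719, -715))), Rational(1, 2)) = Pow(Add(-35, Add(-5, -719, 4112680)), Rational(1, 2)) = Pow(Add(-35, 4111956), Rational(1, 2)) = Pow(4111921, Rational(1, 2))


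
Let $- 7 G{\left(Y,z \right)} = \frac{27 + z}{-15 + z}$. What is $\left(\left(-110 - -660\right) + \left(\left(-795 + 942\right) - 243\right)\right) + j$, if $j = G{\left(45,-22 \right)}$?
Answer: $\frac{117591}{259} \approx 454.02$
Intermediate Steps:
$G{\left(Y,z \right)} = - \frac{27 + z}{7 \left(-15 + z\right)}$ ($G{\left(Y,z \right)} = - \frac{\left(27 + z\right) \frac{1}{-15 + z}}{7} = - \frac{\frac{1}{-15 + z} \left(27 + z\right)}{7} = - \frac{27 + z}{7 \left(-15 + z\right)}$)
$j = \frac{5}{259}$ ($j = \frac{-27 - -22}{7 \left(-15 - 22\right)} = \frac{-27 + 22}{7 \left(-37\right)} = \frac{1}{7} \left(- \frac{1}{37}\right) \left(-5\right) = \frac{5}{259} \approx 0.019305$)
$\left(\left(-110 - -660\right) + \left(\left(-795 + 942\right) - 243\right)\right) + j = \left(\left(-110 - -660\right) + \left(\left(-795 + 942\right) - 243\right)\right) + \frac{5}{259} = \left(\left(-110 + 660\right) + \left(147 - 243\right)\right) + \frac{5}{259} = \left(550 - 96\right) + \frac{5}{259} = 454 + \frac{5}{259} = \frac{117591}{259}$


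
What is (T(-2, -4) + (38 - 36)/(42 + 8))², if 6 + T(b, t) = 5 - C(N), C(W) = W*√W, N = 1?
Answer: 2401/625 ≈ 3.8416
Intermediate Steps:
C(W) = W^(3/2)
T(b, t) = -2 (T(b, t) = -6 + (5 - 1^(3/2)) = -6 + (5 - 1*1) = -6 + (5 - 1) = -6 + 4 = -2)
(T(-2, -4) + (38 - 36)/(42 + 8))² = (-2 + (38 - 36)/(42 + 8))² = (-2 + 2/50)² = (-2 + 2*(1/50))² = (-2 + 1/25)² = (-49/25)² = 2401/625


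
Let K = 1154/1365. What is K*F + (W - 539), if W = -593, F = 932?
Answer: -469652/1365 ≈ -344.07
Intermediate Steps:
K = 1154/1365 (K = 1154*(1/1365) = 1154/1365 ≈ 0.84542)
K*F + (W - 539) = (1154/1365)*932 + (-593 - 539) = 1075528/1365 - 1132 = -469652/1365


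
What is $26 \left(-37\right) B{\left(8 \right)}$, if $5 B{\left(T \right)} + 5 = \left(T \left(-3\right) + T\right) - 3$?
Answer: $\frac{23088}{5} \approx 4617.6$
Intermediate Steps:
$B{\left(T \right)} = - \frac{8}{5} - \frac{2 T}{5}$ ($B{\left(T \right)} = -1 + \frac{\left(T \left(-3\right) + T\right) - 3}{5} = -1 + \frac{\left(- 3 T + T\right) - 3}{5} = -1 + \frac{- 2 T - 3}{5} = -1 + \frac{-3 - 2 T}{5} = -1 - \left(\frac{3}{5} + \frac{2 T}{5}\right) = - \frac{8}{5} - \frac{2 T}{5}$)
$26 \left(-37\right) B{\left(8 \right)} = 26 \left(-37\right) \left(- \frac{8}{5} - \frac{16}{5}\right) = - 962 \left(- \frac{8}{5} - \frac{16}{5}\right) = \left(-962\right) \left(- \frac{24}{5}\right) = \frac{23088}{5}$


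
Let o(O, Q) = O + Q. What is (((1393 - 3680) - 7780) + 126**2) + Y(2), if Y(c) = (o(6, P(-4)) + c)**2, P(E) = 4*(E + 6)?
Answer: 6065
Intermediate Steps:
P(E) = 24 + 4*E (P(E) = 4*(6 + E) = 24 + 4*E)
Y(c) = (14 + c)**2 (Y(c) = ((6 + (24 + 4*(-4))) + c)**2 = ((6 + (24 - 16)) + c)**2 = ((6 + 8) + c)**2 = (14 + c)**2)
(((1393 - 3680) - 7780) + 126**2) + Y(2) = (((1393 - 3680) - 7780) + 126**2) + (14 + 2)**2 = ((-2287 - 7780) + 15876) + 16**2 = (-10067 + 15876) + 256 = 5809 + 256 = 6065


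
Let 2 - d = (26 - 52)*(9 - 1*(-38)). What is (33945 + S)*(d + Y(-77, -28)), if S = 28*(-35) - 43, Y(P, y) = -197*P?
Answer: 539690346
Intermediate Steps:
d = 1224 (d = 2 - (26 - 52)*(9 - 1*(-38)) = 2 - (-26)*(9 + 38) = 2 - (-26)*47 = 2 - 1*(-1222) = 2 + 1222 = 1224)
S = -1023 (S = -980 - 43 = -1023)
(33945 + S)*(d + Y(-77, -28)) = (33945 - 1023)*(1224 - 197*(-77)) = 32922*(1224 + 15169) = 32922*16393 = 539690346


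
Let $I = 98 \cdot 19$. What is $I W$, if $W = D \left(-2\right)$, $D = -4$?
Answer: $14896$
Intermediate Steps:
$I = 1862$
$W = 8$ ($W = \left(-4\right) \left(-2\right) = 8$)
$I W = 1862 \cdot 8 = 14896$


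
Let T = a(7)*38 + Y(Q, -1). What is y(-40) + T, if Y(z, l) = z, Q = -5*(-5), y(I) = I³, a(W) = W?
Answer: -63709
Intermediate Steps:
Q = 25
T = 291 (T = 7*38 + 25 = 266 + 25 = 291)
y(-40) + T = (-40)³ + 291 = -64000 + 291 = -63709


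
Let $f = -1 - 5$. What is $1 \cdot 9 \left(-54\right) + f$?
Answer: $-492$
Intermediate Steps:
$f = -6$ ($f = -1 - 5 = -6$)
$1 \cdot 9 \left(-54\right) + f = 1 \cdot 9 \left(-54\right) - 6 = 9 \left(-54\right) - 6 = -486 - 6 = -492$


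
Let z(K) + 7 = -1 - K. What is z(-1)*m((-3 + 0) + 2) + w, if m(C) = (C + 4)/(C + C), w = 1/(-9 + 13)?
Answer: 43/4 ≈ 10.750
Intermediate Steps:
z(K) = -8 - K (z(K) = -7 + (-1 - K) = -8 - K)
w = 1/4 ≈ 0.25000
m(C) = (4 + C)/(2*C) (m(C) = (4 + C)/((2*C)) = (4 + C)*(1/(2*C)) = (4 + C)/(2*C))
z(-1)*m((-3 + 0) + 2) + w = (-8 - 1*(-1))*((4 + ((-3 + 0) + 2))/(2*((-3 + 0) + 2))) + 1/4 = (-8 + 1)*((4 + (-3 + 2))/(2*(-3 + 2))) + 1/4 = -7*(4 - 1)/(2*(-1)) + 1/4 = -7*(-1)*3/2 + 1/4 = -7*(-3/2) + 1/4 = 21/2 + 1/4 = 43/4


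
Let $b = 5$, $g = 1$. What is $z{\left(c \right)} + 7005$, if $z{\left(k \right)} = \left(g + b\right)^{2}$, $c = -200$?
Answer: $7041$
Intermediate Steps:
$z{\left(k \right)} = 36$ ($z{\left(k \right)} = \left(1 + 5\right)^{2} = 6^{2} = 36$)
$z{\left(c \right)} + 7005 = 36 + 7005 = 7041$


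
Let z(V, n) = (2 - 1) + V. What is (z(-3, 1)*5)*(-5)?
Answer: 50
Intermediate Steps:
z(V, n) = 1 + V
(z(-3, 1)*5)*(-5) = ((1 - 3)*5)*(-5) = -2*5*(-5) = -10*(-5) = 50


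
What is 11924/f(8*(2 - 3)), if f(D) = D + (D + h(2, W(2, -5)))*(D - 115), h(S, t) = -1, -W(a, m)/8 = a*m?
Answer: 11924/1099 ≈ 10.850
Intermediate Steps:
W(a, m) = -8*a*m
f(D) = D + (-1 + D)*(-115 + D) (f(D) = D + (D - 1)*(D - 115) = D + (-1 + D)*(-115 + D))
11924/f(8*(2 - 3)) = 11924/(115 + (8*(2 - 3))² - 920*(2 - 3)) = 11924/(115 + (8*(-1))² - 920*(-1)) = 11924/(115 + (-8)² - 115*(-8)) = 11924/(115 + 64 + 920) = 11924/1099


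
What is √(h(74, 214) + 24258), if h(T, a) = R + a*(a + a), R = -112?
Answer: 7*√2362 ≈ 340.20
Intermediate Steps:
h(T, a) = -112 + 2*a² (h(T, a) = -112 + a*(a + a) = -112 + a*(2*a) = -112 + 2*a²)
√(h(74, 214) + 24258) = √((-112 + 2*214²) + 24258) = √((-112 + 2*45796) + 24258) = √((-112 + 91592) + 24258) = √(91480 + 24258) = √115738 = 7*√2362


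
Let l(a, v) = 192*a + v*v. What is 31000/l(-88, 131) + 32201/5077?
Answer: 33184053/269081 ≈ 123.32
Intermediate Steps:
l(a, v) = v² + 192*a (l(a, v) = 192*a + v² = v² + 192*a)
31000/l(-88, 131) + 32201/5077 = 31000/(131² + 192*(-88)) + 32201/5077 = 31000/(17161 - 16896) + 32201*(1/5077) = 31000/265 + 32201/5077 = 31000*(1/265) + 32201/5077 = 6200/53 + 32201/5077 = 33184053/269081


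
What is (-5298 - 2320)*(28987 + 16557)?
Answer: -346954192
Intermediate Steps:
(-5298 - 2320)*(28987 + 16557) = -7618*45544 = -346954192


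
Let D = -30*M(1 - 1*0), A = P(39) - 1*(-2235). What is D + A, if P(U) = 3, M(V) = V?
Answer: 2208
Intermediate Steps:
A = 2238 (A = 3 - 1*(-2235) = 3 + 2235 = 2238)
D = -30 (D = -30*(1 - 1*0) = -30*(1 + 0) = -30*1 = -30)
D + A = -30 + 2238 = 2208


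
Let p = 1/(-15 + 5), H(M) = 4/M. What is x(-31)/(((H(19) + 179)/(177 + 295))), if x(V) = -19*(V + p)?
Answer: 26495956/17025 ≈ 1556.3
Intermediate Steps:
p = -1/10 (p = 1/(-10) = -1/10 ≈ -0.10000)
x(V) = 19/10 - 19*V (x(V) = -19*(V - 1/10) = -19*(-1/10 + V) = 19/10 - 19*V)
x(-31)/(((H(19) + 179)/(177 + 295))) = (19/10 - 19*(-31))/(((4/19 + 179)/(177 + 295))) = (19/10 + 589)/(((4*(1/19) + 179)/472)) = 5909/(10*(((4/19 + 179)*(1/472)))) = 5909/(10*(((3405/19)*(1/472)))) = 5909/(10*(3405/8968)) = (5909/10)*(8968/3405) = 26495956/17025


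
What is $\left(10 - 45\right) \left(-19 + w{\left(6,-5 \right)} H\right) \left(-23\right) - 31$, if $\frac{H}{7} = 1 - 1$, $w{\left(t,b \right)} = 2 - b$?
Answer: $-15326$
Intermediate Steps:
$H = 0$ ($H = 7 \left(1 - 1\right) = 7 \cdot 0 = 0$)
$\left(10 - 45\right) \left(-19 + w{\left(6,-5 \right)} H\right) \left(-23\right) - 31 = \left(10 - 45\right) \left(-19 + \left(2 - -5\right) 0\right) \left(-23\right) - 31 = \left(10 - 45\right) \left(-19 + \left(2 + 5\right) 0\right) \left(-23\right) - 31 = - 35 \left(-19 + 7 \cdot 0\right) \left(-23\right) - 31 = - 35 \left(-19 + 0\right) \left(-23\right) - 31 = \left(-35\right) \left(-19\right) \left(-23\right) - 31 = 665 \left(-23\right) - 31 = -15295 - 31 = -15326$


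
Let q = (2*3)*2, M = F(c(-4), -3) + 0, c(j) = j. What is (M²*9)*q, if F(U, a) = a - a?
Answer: 0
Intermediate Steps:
F(U, a) = 0
M = 0 (M = 0 + 0 = 0)
q = 12 (q = 6*2 = 12)
(M²*9)*q = (0²*9)*12 = (0*9)*12 = 0*12 = 0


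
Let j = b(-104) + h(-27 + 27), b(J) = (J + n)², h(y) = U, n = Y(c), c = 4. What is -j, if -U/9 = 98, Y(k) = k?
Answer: -9118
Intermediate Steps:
n = 4
U = -882 (U = -9*98 = -882)
h(y) = -882
b(J) = (4 + J)² (b(J) = (J + 4)² = (4 + J)²)
j = 9118 (j = (4 - 104)² - 882 = (-100)² - 882 = 10000 - 882 = 9118)
-j = -1*9118 = -9118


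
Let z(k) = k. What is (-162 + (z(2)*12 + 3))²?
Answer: 18225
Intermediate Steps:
(-162 + (z(2)*12 + 3))² = (-162 + (2*12 + 3))² = (-162 + (24 + 3))² = (-162 + 27)² = (-135)² = 18225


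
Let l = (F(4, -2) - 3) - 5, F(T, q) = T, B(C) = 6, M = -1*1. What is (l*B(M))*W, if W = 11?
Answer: -264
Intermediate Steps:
M = -1
l = -4 (l = (4 - 3) - 5 = 1 - 5 = -4)
(l*B(M))*W = -4*6*11 = -24*11 = -264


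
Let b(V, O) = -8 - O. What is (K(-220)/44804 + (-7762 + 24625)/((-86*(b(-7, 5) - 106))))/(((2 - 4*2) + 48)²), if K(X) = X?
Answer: 3843257/4126717224 ≈ 0.00093131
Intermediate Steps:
(K(-220)/44804 + (-7762 + 24625)/((-86*(b(-7, 5) - 106))))/(((2 - 4*2) + 48)²) = (-220/44804 + (-7762 + 24625)/((-86*((-8 - 1*5) - 106))))/(((2 - 4*2) + 48)²) = (-220*1/44804 + 16863/((-86*((-8 - 5) - 106))))/(((2 - 8) + 48)²) = (-55/11201 + 16863/((-86*(-13 - 106))))/((-6 + 48)²) = (-55/11201 + 16863/((-86*(-119))))/(42²) = (-55/11201 + 16863/10234)/1764 = (-55/11201 + 16863*(1/10234))*(1/1764) = (-55/11201 + 2409/1462)*(1/1764) = (26902799/16375862)*(1/1764) = 3843257/4126717224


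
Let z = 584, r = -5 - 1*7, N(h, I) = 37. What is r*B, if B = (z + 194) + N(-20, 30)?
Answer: -9780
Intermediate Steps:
r = -12 (r = -5 - 7 = -12)
B = 815 (B = (584 + 194) + 37 = 778 + 37 = 815)
r*B = -12*815 = -9780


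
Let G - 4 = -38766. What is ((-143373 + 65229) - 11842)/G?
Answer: 44993/19381 ≈ 2.3215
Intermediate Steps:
G = -38762 (G = 4 - 38766 = -38762)
((-143373 + 65229) - 11842)/G = ((-143373 + 65229) - 11842)/(-38762) = (-78144 - 11842)*(-1/38762) = -89986*(-1/38762) = 44993/19381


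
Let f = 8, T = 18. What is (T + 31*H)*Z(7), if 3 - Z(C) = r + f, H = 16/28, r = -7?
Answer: 500/7 ≈ 71.429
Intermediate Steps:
H = 4/7 (H = 16*(1/28) = 4/7 ≈ 0.57143)
Z(C) = 2 (Z(C) = 3 - (-7 + 8) = 3 - 1*1 = 3 - 1 = 2)
(T + 31*H)*Z(7) = (18 + 31*(4/7))*2 = (18 + 124/7)*2 = (250/7)*2 = 500/7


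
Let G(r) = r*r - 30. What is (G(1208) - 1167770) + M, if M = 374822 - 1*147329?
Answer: 518957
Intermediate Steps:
M = 227493 (M = 374822 - 147329 = 227493)
G(r) = -30 + r**2 (G(r) = r**2 - 30 = -30 + r**2)
(G(1208) - 1167770) + M = ((-30 + 1208**2) - 1167770) + 227493 = ((-30 + 1459264) - 1167770) + 227493 = (1459234 - 1167770) + 227493 = 291464 + 227493 = 518957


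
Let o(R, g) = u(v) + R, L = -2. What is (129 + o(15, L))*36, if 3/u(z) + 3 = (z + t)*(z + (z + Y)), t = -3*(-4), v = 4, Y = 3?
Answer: 896940/173 ≈ 5184.6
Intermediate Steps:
t = 12
u(z) = 3/(-3 + (3 + 2*z)*(12 + z)) (u(z) = 3/(-3 + (z + 12)*(z + (z + 3))) = 3/(-3 + (12 + z)*(z + (3 + z))) = 3/(-3 + (12 + z)*(3 + 2*z)) = 3/(-3 + (3 + 2*z)*(12 + z)))
o(R, g) = 3/173 + R (o(R, g) = 3/(33 + 2*4² + 27*4) + R = 3/(33 + 2*16 + 108) + R = 3/(33 + 32 + 108) + R = 3/173 + R)
(129 + o(15, L))*36 = (129 + (3/173 + 15))*36 = (129 + 2598/173)*36 = (24915/173)*36 = 896940/173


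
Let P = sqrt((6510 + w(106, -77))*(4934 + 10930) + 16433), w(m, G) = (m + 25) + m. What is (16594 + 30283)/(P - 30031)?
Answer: -1407763187/794810120 - 46877*sqrt(107050841)/794810120 ≈ -2.3814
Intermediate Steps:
w(m, G) = 25 + 2*m (w(m, G) = (25 + m) + m = 25 + 2*m)
P = sqrt(107050841) (P = sqrt((6510 + (25 + 2*106))*(4934 + 10930) + 16433) = sqrt((6510 + (25 + 212))*15864 + 16433) = sqrt((6510 + 237)*15864 + 16433) = sqrt(6747*15864 + 16433) = sqrt(107034408 + 16433) = sqrt(107050841) ≈ 10347.)
(16594 + 30283)/(P - 30031) = (16594 + 30283)/(sqrt(107050841) - 30031) = 46877/(-30031 + sqrt(107050841))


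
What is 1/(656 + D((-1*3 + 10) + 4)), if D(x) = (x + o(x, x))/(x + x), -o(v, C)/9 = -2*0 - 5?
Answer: 11/7244 ≈ 0.0015185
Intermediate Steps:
o(v, C) = 45 (o(v, C) = -9*(-2*0 - 5) = -9*(0 - 5) = -9*(-5) = 45)
D(x) = (45 + x)/(2*x) (D(x) = (x + 45)/(x + x) = (45 + x)/((2*x)) = (45 + x)*(1/(2*x)) = (45 + x)/(2*x))
1/(656 + D((-1*3 + 10) + 4)) = 1/(656 + (45 + ((-1*3 + 10) + 4))/(2*((-1*3 + 10) + 4))) = 1/(656 + (45 + ((-3 + 10) + 4))/(2*((-3 + 10) + 4))) = 1/(656 + (45 + (7 + 4))/(2*(7 + 4))) = 1/(656 + (½)*(45 + 11)/11) = 1/(656 + (½)*(1/11)*56) = 1/(656 + 28/11) = 1/(7244/11) = 11/7244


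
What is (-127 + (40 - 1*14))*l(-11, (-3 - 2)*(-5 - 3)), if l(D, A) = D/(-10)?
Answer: -1111/10 ≈ -111.10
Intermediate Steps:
l(D, A) = -D/10
(-127 + (40 - 1*14))*l(-11, (-3 - 2)*(-5 - 3)) = (-127 + (40 - 1*14))*(-1/10*(-11)) = (-127 + (40 - 14))*(11/10) = (-127 + 26)*(11/10) = -101*11/10 = -1111/10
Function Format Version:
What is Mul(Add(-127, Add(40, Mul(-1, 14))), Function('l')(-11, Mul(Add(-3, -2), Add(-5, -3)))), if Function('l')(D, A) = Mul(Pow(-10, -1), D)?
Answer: Rational(-1111, 10) ≈ -111.10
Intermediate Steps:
Function('l')(D, A) = Mul(Rational(-1, 10), D)
Mul(Add(-127, Add(40, Mul(-1, 14))), Function('l')(-11, Mul(Add(-3, -2), Add(-5, -3)))) = Mul(Add(-127, Add(40, Mul(-1, 14))), Mul(Rational(-1, 10), -11)) = Mul(Add(-127, Add(40, -14)), Rational(11, 10)) = Mul(Add(-127, 26), Rational(11, 10)) = Mul(-101, Rational(11, 10)) = Rational(-1111, 10)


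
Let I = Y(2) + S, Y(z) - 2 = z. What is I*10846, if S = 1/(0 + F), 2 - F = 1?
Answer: 54230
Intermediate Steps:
F = 1 (F = 2 - 1*1 = 2 - 1 = 1)
S = 1 (S = 1/(0 + 1) = 1/1 = 1)
Y(z) = 2 + z
I = 5 (I = (2 + 2) + 1 = 4 + 1 = 5)
I*10846 = 5*10846 = 54230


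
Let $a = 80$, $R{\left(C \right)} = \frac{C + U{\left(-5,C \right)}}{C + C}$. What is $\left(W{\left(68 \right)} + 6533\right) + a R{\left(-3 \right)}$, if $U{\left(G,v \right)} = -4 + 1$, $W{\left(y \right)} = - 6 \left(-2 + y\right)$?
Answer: $6217$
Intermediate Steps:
$W{\left(y \right)} = 12 - 6 y$
$U{\left(G,v \right)} = -3$
$R{\left(C \right)} = \frac{-3 + C}{2 C}$ ($R{\left(C \right)} = \frac{C - 3}{C + C} = \frac{-3 + C}{2 C}$)
$\left(W{\left(68 \right)} + 6533\right) + a R{\left(-3 \right)} = \left(\left(12 - 408\right) + 6533\right) + 80 \frac{-3 - 3}{2 \left(-3\right)} = \left(\left(12 - 408\right) + 6533\right) + 80 \cdot \frac{1}{2} \left(- \frac{1}{3}\right) \left(-6\right) = \left(-396 + 6533\right) + 80 \cdot 1 = 6137 + 80 = 6217$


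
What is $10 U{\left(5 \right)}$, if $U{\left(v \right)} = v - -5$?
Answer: $100$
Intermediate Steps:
$U{\left(v \right)} = 5 + v$ ($U{\left(v \right)} = v + 5 = 5 + v$)
$10 U{\left(5 \right)} = 10 \left(5 + 5\right) = 10 \cdot 10 = 100$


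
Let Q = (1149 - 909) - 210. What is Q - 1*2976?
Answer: -2946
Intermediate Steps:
Q = 30 (Q = 240 - 210 = 30)
Q - 1*2976 = 30 - 1*2976 = 30 - 2976 = -2946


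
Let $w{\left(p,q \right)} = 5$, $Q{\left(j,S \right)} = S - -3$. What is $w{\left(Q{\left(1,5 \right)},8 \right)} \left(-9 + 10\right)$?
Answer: $5$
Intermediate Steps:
$Q{\left(j,S \right)} = 3 + S$ ($Q{\left(j,S \right)} = S + 3 = 3 + S$)
$w{\left(Q{\left(1,5 \right)},8 \right)} \left(-9 + 10\right) = 5 \left(-9 + 10\right) = 5 \cdot 1 = 5$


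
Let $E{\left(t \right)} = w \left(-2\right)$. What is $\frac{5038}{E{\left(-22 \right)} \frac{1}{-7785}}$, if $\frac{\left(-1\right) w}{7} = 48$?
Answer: $- \frac{6536805}{112} \approx -58364.0$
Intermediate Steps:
$w = -336$ ($w = \left(-7\right) 48 = -336$)
$E{\left(t \right)} = 672$ ($E{\left(t \right)} = \left(-336\right) \left(-2\right) = 672$)
$\frac{5038}{E{\left(-22 \right)} \frac{1}{-7785}} = \frac{5038}{672 \frac{1}{-7785}} = \frac{5038}{672 \left(- \frac{1}{7785}\right)} = \frac{5038}{- \frac{224}{2595}} = 5038 \left(- \frac{2595}{224}\right) = - \frac{6536805}{112}$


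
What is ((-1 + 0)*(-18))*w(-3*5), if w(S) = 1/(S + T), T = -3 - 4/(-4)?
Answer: -18/17 ≈ -1.0588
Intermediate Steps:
T = -2 (T = -3 - 4*(-1)/4 = -3 - 1*(-1) = -3 + 1 = -2)
w(S) = 1/(-2 + S) (w(S) = 1/(S - 2) = 1/(-2 + S))
((-1 + 0)*(-18))*w(-3*5) = ((-1 + 0)*(-18))/(-2 - 3*5) = (-1*(-18))/(-2 - 15) = 18/(-17) = 18*(-1/17) = -18/17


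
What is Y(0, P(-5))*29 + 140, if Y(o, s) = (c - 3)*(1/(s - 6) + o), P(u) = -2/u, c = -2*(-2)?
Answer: 3775/28 ≈ 134.82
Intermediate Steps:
c = 4
Y(o, s) = o + 1/(-6 + s) (Y(o, s) = (4 - 3)*(1/(s - 6) + o) = 1*(1/(-6 + s) + o) = 1*(o + 1/(-6 + s)) = o + 1/(-6 + s))
Y(0, P(-5))*29 + 140 = ((1 - 6*0 + 0*(-2/(-5)))/(-6 - 2/(-5)))*29 + 140 = ((1 + 0 + 0*(-2*(-⅕)))/(-6 - 2*(-⅕)))*29 + 140 = ((1 + 0 + 0*(⅖))/(-6 + ⅖))*29 + 140 = ((1 + 0 + 0)/(-28/5))*29 + 140 = -5/28*1*29 + 140 = -5/28*29 + 140 = -145/28 + 140 = 3775/28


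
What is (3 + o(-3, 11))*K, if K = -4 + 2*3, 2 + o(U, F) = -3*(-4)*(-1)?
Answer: -22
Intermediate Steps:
o(U, F) = -14 (o(U, F) = -2 - 3*(-4)*(-1) = -2 + 12*(-1) = -2 - 12 = -14)
K = 2 (K = -4 + 6 = 2)
(3 + o(-3, 11))*K = (3 - 14)*2 = -11*2 = -22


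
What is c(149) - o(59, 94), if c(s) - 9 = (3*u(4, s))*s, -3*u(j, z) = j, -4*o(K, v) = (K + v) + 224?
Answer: -1971/4 ≈ -492.75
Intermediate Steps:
o(K, v) = -56 - K/4 - v/4 (o(K, v) = -((K + v) + 224)/4 = -(224 + K + v)/4 = -56 - K/4 - v/4)
u(j, z) = -j/3
c(s) = 9 - 4*s (c(s) = 9 + (3*(-1/3*4))*s = 9 + (3*(-4/3))*s = 9 - 4*s)
c(149) - o(59, 94) = (9 - 4*149) - (-56 - 1/4*59 - 1/4*94) = (9 - 596) - (-56 - 59/4 - 47/2) = -587 - 1*(-377/4) = -587 + 377/4 = -1971/4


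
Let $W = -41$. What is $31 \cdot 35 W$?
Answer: $-44485$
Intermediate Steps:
$31 \cdot 35 W = 31 \cdot 35 \left(-41\right) = 1085 \left(-41\right) = -44485$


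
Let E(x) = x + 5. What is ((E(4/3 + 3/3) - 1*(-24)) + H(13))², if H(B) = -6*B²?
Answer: 8690704/9 ≈ 9.6563e+5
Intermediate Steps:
E(x) = 5 + x
((E(4/3 + 3/3) - 1*(-24)) + H(13))² = (((5 + (4/3 + 3/3)) - 1*(-24)) - 6*13²)² = (((5 + (4*(⅓) + 3*(⅓))) + 24) - 6*169)² = (((5 + (4/3 + 1)) + 24) - 1014)² = (((5 + 7/3) + 24) - 1014)² = ((22/3 + 24) - 1014)² = (94/3 - 1014)² = (-2948/3)² = 8690704/9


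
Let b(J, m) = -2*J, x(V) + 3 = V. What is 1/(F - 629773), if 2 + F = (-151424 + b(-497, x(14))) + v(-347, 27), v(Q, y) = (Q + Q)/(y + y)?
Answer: -27/21065882 ≈ -1.2817e-6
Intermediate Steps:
x(V) = -3 + V
v(Q, y) = Q/y (v(Q, y) = (2*Q)/((2*y)) = (2*Q)*(1/(2*y)) = Q/y)
F = -4062011/27 (F = -2 + ((-151424 - 2*(-497)) - 347/27) = -2 + ((-151424 + 994) - 347*1/27) = -2 + (-150430 - 347/27) = -2 - 4061957/27 = -4062011/27 ≈ -1.5044e+5)
1/(F - 629773) = 1/(-4062011/27 - 629773) = 1/(-21065882/27) = -27/21065882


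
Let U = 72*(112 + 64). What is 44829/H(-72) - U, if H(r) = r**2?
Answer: -7294091/576 ≈ -12663.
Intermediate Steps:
U = 12672 (U = 72*176 = 12672)
44829/H(-72) - U = 44829/((-72)**2) - 1*12672 = 44829/5184 - 12672 = 44829*(1/5184) - 12672 = 4981/576 - 12672 = -7294091/576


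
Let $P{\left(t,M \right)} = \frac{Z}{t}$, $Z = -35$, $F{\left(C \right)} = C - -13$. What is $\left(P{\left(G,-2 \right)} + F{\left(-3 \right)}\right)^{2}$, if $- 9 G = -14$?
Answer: $\frac{625}{4} \approx 156.25$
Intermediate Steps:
$F{\left(C \right)} = 13 + C$ ($F{\left(C \right)} = C + 13 = 13 + C$)
$G = \frac{14}{9}$ ($G = \left(- \frac{1}{9}\right) \left(-14\right) = \frac{14}{9} \approx 1.5556$)
$P{\left(t,M \right)} = - \frac{35}{t}$
$\left(P{\left(G,-2 \right)} + F{\left(-3 \right)}\right)^{2} = \left(- \frac{35}{\frac{14}{9}} + \left(13 - 3\right)\right)^{2} = \left(\left(-35\right) \frac{9}{14} + 10\right)^{2} = \left(- \frac{45}{2} + 10\right)^{2} = \left(- \frac{25}{2}\right)^{2} = \frac{625}{4}$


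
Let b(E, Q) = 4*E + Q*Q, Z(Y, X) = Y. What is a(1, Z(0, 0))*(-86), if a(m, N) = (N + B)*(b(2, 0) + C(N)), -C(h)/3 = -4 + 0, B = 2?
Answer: -3440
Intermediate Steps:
b(E, Q) = Q² + 4*E (b(E, Q) = 4*E + Q² = Q² + 4*E)
C(h) = 12 (C(h) = -3*(-4 + 0) = -3*(-4) = 12)
a(m, N) = 40 + 20*N (a(m, N) = (N + 2)*((0² + 4*2) + 12) = (2 + N)*((0 + 8) + 12) = (2 + N)*(8 + 12) = (2 + N)*20 = 40 + 20*N)
a(1, Z(0, 0))*(-86) = (40 + 20*0)*(-86) = (40 + 0)*(-86) = 40*(-86) = -3440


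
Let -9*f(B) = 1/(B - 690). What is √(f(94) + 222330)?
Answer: 7*√3626411021/894 ≈ 471.52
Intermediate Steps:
f(B) = -1/(9*(-690 + B)) (f(B) = -1/(9*(B - 690)) = -1/(9*(-690 + B)))
√(f(94) + 222330) = √(-1/(-6210 + 9*94) + 222330) = √(-1/(-6210 + 846) + 222330) = √(-1/(-5364) + 222330) = √(-1*(-1/5364) + 222330) = √(1/5364 + 222330) = √(1192578121/5364) = 7*√3626411021/894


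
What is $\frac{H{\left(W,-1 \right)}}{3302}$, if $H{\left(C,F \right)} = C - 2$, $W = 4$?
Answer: $\frac{1}{1651} \approx 0.00060569$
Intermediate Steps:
$H{\left(C,F \right)} = -2 + C$ ($H{\left(C,F \right)} = C - 2 = -2 + C$)
$\frac{H{\left(W,-1 \right)}}{3302} = \frac{-2 + 4}{3302} = \frac{1}{3302} \cdot 2 = \frac{1}{1651}$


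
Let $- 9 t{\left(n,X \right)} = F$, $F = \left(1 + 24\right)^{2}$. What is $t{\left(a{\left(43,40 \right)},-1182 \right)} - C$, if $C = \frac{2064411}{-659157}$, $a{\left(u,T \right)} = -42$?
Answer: $- \frac{5701354}{85977} \approx -66.313$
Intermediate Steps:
$F = 625$ ($F = 25^{2} = 625$)
$t{\left(n,X \right)} = - \frac{625}{9}$ ($t{\left(n,X \right)} = \left(- \frac{1}{9}\right) 625 = - \frac{625}{9}$)
$C = - \frac{29919}{9553}$ ($C = 2064411 \left(- \frac{1}{659157}\right) = - \frac{29919}{9553} \approx -3.1319$)
$t{\left(a{\left(43,40 \right)},-1182 \right)} - C = - \frac{625}{9} - - \frac{29919}{9553} = - \frac{625}{9} + \frac{29919}{9553} = - \frac{5701354}{85977}$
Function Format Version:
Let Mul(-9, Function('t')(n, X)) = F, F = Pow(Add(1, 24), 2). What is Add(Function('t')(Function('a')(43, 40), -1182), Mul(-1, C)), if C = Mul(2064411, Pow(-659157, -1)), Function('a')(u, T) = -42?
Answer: Rational(-5701354, 85977) ≈ -66.313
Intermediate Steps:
F = 625 (F = Pow(25, 2) = 625)
Function('t')(n, X) = Rational(-625, 9) (Function('t')(n, X) = Mul(Rational(-1, 9), 625) = Rational(-625, 9))
C = Rational(-29919, 9553) (C = Mul(2064411, Rational(-1, 659157)) = Rational(-29919, 9553) ≈ -3.1319)
Add(Function('t')(Function('a')(43, 40), -1182), Mul(-1, C)) = Add(Rational(-625, 9), Mul(-1, Rational(-29919, 9553))) = Add(Rational(-625, 9), Rational(29919, 9553)) = Rational(-5701354, 85977)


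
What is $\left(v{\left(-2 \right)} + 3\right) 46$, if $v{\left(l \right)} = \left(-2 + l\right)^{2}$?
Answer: $874$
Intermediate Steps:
$\left(v{\left(-2 \right)} + 3\right) 46 = \left(\left(-2 - 2\right)^{2} + 3\right) 46 = \left(\left(-4\right)^{2} + 3\right) 46 = \left(16 + 3\right) 46 = 19 \cdot 46 = 874$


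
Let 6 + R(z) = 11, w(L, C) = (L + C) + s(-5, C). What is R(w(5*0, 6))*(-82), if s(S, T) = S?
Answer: -410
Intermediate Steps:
w(L, C) = -5 + C + L (w(L, C) = (L + C) - 5 = (C + L) - 5 = -5 + C + L)
R(z) = 5 (R(z) = -6 + 11 = 5)
R(w(5*0, 6))*(-82) = 5*(-82) = -410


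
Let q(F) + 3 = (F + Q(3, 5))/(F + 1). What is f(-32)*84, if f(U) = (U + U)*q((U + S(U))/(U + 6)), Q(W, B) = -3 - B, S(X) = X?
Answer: 123648/5 ≈ 24730.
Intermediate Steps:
q(F) = -3 + (-8 + F)/(1 + F) (q(F) = -3 + (F + (-3 - 1*5))/(F + 1) = -3 + (F + (-3 - 5))/(1 + F) = -3 + (F - 8)/(1 + F) = -3 + (-8 + F)/(1 + F))
f(U) = 2*U*(-11 - 4*U/(6 + U))/(1 + 2*U/(6 + U)) (f(U) = (U + U)*((-11 - 2*(U + U)/(U + 6))/(1 + (U + U)/(U + 6))) = (2*U)*((-11 - 2*2*U/(6 + U))/(1 + (2*U)/(6 + U))) = (2*U)*((-11 - 4*U/(6 + U))/(1 + 2*U/(6 + U))) = 2*U*(-11 - 4*U/(6 + U))/(1 + 2*U/(6 + U)))
f(-32)*84 = -2*(-32)*(22 + 5*(-32))/(2 - 32)*84 = -2*(-32)*(22 - 160)/(-30)*84 = -2*(-32)*(-1/30)*(-138)*84 = (1472/5)*84 = 123648/5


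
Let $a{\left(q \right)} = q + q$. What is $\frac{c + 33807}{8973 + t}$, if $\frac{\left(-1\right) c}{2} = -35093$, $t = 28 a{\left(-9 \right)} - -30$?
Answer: $\frac{103993}{8499} \approx 12.236$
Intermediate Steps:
$a{\left(q \right)} = 2 q$
$t = -474$ ($t = 28 \cdot 2 \left(-9\right) - -30 = 28 \left(-18\right) + 30 = -504 + 30 = -474$)
$c = 70186$ ($c = \left(-2\right) \left(-35093\right) = 70186$)
$\frac{c + 33807}{8973 + t} = \frac{70186 + 33807}{8973 - 474} = \frac{103993}{8499}$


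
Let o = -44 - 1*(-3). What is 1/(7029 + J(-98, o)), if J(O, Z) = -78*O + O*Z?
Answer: 1/18691 ≈ 5.3502e-5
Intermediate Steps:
o = -41 (o = -44 + 3 = -41)
1/(7029 + J(-98, o)) = 1/(7029 - 98*(-78 - 41)) = 1/(7029 - 98*(-119)) = 1/(7029 + 11662) = 1/18691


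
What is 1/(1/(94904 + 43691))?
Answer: 138595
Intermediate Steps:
1/(1/(94904 + 43691)) = 1/(1/138595) = 138595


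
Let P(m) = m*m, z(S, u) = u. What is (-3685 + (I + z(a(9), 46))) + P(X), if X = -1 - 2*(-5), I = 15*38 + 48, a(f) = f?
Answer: -2940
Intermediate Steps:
I = 618 (I = 570 + 48 = 618)
X = 9 (X = -1 + 10 = 9)
P(m) = m²
(-3685 + (I + z(a(9), 46))) + P(X) = (-3685 + (618 + 46)) + 9² = (-3685 + 664) + 81 = -3021 + 81 = -2940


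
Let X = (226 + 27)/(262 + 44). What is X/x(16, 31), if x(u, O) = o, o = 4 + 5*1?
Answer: 253/2754 ≈ 0.091866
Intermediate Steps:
o = 9 (o = 4 + 5 = 9)
x(u, O) = 9
X = 253/306 ≈ 0.82680
X/x(16, 31) = (253/306)/9 = (253/306)*(1/9) = 253/2754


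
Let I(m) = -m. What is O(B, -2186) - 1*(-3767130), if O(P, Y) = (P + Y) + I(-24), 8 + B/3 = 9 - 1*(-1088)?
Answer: 3768235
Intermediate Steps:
B = 3267 (B = -24 + 3*(9 - 1*(-1088)) = -24 + 3*(9 + 1088) = -24 + 3*1097 = -24 + 3291 = 3267)
O(P, Y) = 24 + P + Y (O(P, Y) = (P + Y) - 1*(-24) = (P + Y) + 24 = 24 + P + Y)
O(B, -2186) - 1*(-3767130) = (24 + 3267 - 2186) - 1*(-3767130) = 1105 + 3767130 = 3768235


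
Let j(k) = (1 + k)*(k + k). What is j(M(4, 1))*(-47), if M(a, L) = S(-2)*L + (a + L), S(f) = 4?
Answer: -8460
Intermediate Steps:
M(a, L) = a + 5*L (M(a, L) = 4*L + (a + L) = 4*L + (L + a) = a + 5*L)
j(k) = 2*k*(1 + k) (j(k) = (1 + k)*(2*k) = 2*k*(1 + k))
j(M(4, 1))*(-47) = (2*(4 + 5*1)*(1 + (4 + 5*1)))*(-47) = (2*(4 + 5)*(1 + (4 + 5)))*(-47) = (2*9*(1 + 9))*(-47) = (2*9*10)*(-47) = 180*(-47) = -8460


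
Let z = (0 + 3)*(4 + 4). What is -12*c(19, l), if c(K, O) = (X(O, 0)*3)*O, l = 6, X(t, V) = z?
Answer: -5184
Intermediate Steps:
z = 24 (z = 3*8 = 24)
X(t, V) = 24
c(K, O) = 72*O (c(K, O) = (24*3)*O = 72*O)
-12*c(19, l) = -864*6 = -12*432 = -5184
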